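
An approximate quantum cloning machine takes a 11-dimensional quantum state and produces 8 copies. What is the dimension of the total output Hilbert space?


Output space = H^(tensor 8) where dim(H) = 11
dim = 11^8
= 121 (after 2 factors)
= 1331 (after 3 factors)
= 14641 (after 4 factors)
= 161051 (after 5 factors)
= 1771561 (after 6 factors)
= 19487171 (after 7 factors)
= 214358881 (after 8 factors)
= 214358881

214358881


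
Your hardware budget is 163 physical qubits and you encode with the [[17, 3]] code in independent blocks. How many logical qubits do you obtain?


Each code block uses 17 physical qubits for 3 logical qubit(s).
Number of complete blocks = floor(163 / 17) = 9
Logical qubits = 9 * 3
= 27

27


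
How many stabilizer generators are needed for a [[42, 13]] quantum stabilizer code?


For an [[n,k]] stabilizer code:
Number of stabilizer generators = n - k
= 42 - 13
= 29

29


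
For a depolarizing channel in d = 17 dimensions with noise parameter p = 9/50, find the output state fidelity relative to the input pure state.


F = (1-p) + p/d
= (1 - 0.1800) + 0.1800/17
= 0.8200 + 0.0106
= 0.8306

0.8306


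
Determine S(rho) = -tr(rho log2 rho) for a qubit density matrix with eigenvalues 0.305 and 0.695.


S = -p*log2(p) - (1-p)*log2(1-p)
p = 0.3050, 1-p = 0.6950
= -0.3050 * log2(0.3050) - 0.6950 * log2(0.6950)
= -(-0.5225) - (-0.3648)
= 0.8873

0.8873


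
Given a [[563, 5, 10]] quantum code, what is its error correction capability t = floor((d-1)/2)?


Code parameters: [[563, 5, 10]], distance d = 10.
Number of correctable errors = floor((d-1)/2)
= floor((10 - 1)/2)
= floor(9/2)
= 4

4


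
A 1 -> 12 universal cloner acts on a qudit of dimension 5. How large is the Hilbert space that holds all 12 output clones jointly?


Output space = H^(tensor 12) where dim(H) = 5
dim = 5^12
= 25 (after 2 factors)
= 125 (after 3 factors)
= 625 (after 4 factors)
= 3125 (after 5 factors)
= 15625 (after 6 factors)
= 78125 (after 7 factors)
= 390625 (after 8 factors)
= 1953125 (after 9 factors)
= 9765625 (after 10 factors)
= 48828125 (after 11 factors)
= 244140625 (after 12 factors)
= 244140625

244140625


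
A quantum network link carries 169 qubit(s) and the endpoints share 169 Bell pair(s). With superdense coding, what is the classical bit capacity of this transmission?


Superdense coding allows 2 classical bits per shared entangled pair.
169 pair(s) -> 2 * 169 = 338 classical bits

338


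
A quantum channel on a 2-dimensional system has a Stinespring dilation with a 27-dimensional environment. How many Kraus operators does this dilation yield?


Tracing out the environment in an orthonormal basis {|i>_E} gives Kraus operators K_i = <i|_E U |0>_E.
Number of Kraus operators = dim(H_env) = d_env
= 27

27


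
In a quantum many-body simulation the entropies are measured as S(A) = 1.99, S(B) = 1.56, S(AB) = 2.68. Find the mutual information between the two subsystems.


I(A:B) = S(A) + S(B) - S(AB)
= 1.99 + 1.56 - 2.68
= 0.8700

0.8700


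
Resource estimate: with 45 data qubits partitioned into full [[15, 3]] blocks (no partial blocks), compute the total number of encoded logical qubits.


Each code block uses 15 physical qubits for 3 logical qubit(s).
Number of complete blocks = floor(45 / 15) = 3
Logical qubits = 3 * 3
= 9

9


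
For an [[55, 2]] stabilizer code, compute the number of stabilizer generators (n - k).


For an [[n,k]] stabilizer code:
Number of stabilizer generators = n - k
= 55 - 2
= 53

53


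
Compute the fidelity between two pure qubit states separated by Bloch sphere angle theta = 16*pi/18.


For states separated by angle theta on Bloch sphere:
F = cos^2(theta/2)
theta = 16*pi/18 = 2.7925
theta/2 = 1.3963
cos(theta/2) = 0.1736
F = 0.0302

0.0302


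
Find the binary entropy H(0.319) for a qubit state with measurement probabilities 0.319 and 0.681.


S = -p*log2(p) - (1-p)*log2(1-p)
p = 0.3190, 1-p = 0.6810
= -0.3190 * log2(0.3190) - 0.6810 * log2(0.6810)
= -(-0.5258) - (-0.3775)
= 0.9033

0.9033


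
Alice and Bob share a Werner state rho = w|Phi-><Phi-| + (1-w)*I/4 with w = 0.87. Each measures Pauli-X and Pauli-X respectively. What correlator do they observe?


|Phi-> = (|00> - |11>)/sqrt(2)
For the pure Bell state, <X_A X_B> = -1 (Bell-state Pauli correlator).
The maximally-mixed part I/4 has tr(I/4 * P tensor P) = 0 for any traceless Pauli P.
So <X_A X_B>_rho = w * (-1) + (1 - w) * 0
= 0.87 * (-1)
= -0.8700

-0.8700


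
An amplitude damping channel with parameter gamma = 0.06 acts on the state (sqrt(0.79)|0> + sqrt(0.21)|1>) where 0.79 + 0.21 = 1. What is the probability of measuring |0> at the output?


For amplitude damping with parameter gamma on state sqrt(a)|0> + sqrt(b)|1>:
alpha^2 = 0.79, beta^2 = 0.21
P(|0>) = alpha^2 + gamma * beta^2
= 0.79 + 0.06 * 0.21
= 0.79 + 0.0126
= 0.8026

0.8026


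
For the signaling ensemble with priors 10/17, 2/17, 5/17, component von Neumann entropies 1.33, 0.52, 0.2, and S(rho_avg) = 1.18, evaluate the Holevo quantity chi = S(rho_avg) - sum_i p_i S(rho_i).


chi = S(rho) - sum_i p_i * S(rho_i)
Weighted entropy = 10/17 * 1.33 + 2/17 * 0.52 + 5/17 * 0.2
= 0.9024
chi = 1.18 - 0.9024
= 0.2776

0.2776


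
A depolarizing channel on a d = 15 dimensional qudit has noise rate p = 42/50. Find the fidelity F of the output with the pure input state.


F = (1-p) + p/d
= (1 - 0.8400) + 0.8400/15
= 0.1600 + 0.0560
= 0.2160

0.2160


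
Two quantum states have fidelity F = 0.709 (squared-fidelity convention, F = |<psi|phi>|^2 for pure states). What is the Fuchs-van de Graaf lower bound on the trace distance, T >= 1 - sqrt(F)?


Fuchs-van de Graaf (squared-fidelity convention): 1 - sqrt(F) <= T <= sqrt(1 - F).
Lower bound: T >= 1 - sqrt(F)
sqrt(F) = sqrt(0.709) = 0.8420
T >= 1 - 0.8420
T >= 0.1580

0.1580


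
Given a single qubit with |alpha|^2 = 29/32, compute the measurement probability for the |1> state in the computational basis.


|alpha|^2 = 29/32 = 0.9062
|beta|^2 = 1 - 29/32 = 3/32 = 0.0938
P(|1>) = |beta|^2 = 0.0938

0.0938


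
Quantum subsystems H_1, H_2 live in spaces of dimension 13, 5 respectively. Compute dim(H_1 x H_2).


dim(H_1 x H_2) = 13 * 5
= 65

65


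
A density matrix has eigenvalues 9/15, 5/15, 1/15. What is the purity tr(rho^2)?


tr(rho^2) = sum of eigenvalues squared
= (9/15)^2 + (5/15)^2 + (1/15)^2
= (81 + 25 + 1) / 225
= 107/225
= 0.4756

0.4756


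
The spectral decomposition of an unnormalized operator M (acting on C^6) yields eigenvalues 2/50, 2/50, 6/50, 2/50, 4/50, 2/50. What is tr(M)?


tr(M) = sum of eigenvalues
= 2/50 + 2/50 + 6/50 + 2/50 + 4/50 + 2/50
= 18/50
= 0.3600

0.3600


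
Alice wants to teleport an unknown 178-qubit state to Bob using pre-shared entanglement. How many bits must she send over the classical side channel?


Quantum teleportation requires 2 classical bits per qubit teleported.
178 qubit(s) -> 2 * 178 = 356 classical bits

356


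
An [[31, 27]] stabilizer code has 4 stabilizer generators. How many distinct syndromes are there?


Each stabilizer generator gives a binary (+1 or -1) measurement outcome.
With 4 independent generators:
Total syndromes = 2^4
= 16

16


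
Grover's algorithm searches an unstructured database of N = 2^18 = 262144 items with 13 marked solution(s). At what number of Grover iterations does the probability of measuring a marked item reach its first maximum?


After j Grover iterations the success probability is P(j) = sin^2((2j+1)*theta), where sin(theta) = sqrt(k/N).
N = 2^18 = 262144, k = 13
sin(theta) = sqrt(k/N) = 0.007042092335
theta = arcsin(sqrt(k/N)) = 0.00704215054 rad
P(j) reaches its first maximum when (2j+1)*theta is as close as possible to pi/2, i.e. j = round(pi/(4*theta) - 1/2).
pi/(4*theta) - 1/2 = 111.0282
(For comparison, the common estimate pi/4 * sqrt(N/k) = 111.5291; the exact maximiser is used here.)
Optimal iterations = 111

111


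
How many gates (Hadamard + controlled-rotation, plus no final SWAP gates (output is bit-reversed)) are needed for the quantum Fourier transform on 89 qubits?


Hadamard gates: 89
Controlled rotations: n*(n-1)/2 = 89*88/2 = 3916
SWAP gates: 0 (omitted)
Total = 89 + 3916
= 4005

4005


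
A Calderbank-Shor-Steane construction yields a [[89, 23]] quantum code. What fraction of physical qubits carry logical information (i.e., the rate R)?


Code rate R = k/n
= 23/89
= 0.2584

0.2584


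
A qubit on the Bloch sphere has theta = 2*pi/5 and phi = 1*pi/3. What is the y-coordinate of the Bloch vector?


theta = 1.2566, phi = 1.0472
r_y = sin(theta)*sin(phi) = 0.9511 * 0.8660
r_y = 0.8236

0.8236


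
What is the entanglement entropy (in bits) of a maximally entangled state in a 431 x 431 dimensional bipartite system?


For a maximally entangled state in d x d:
S = log2(d) = log2(431)
= 8.7515

8.7515


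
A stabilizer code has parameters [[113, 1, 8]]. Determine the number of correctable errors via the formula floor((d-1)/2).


Code parameters: [[113, 1, 8]], distance d = 8.
Number of correctable errors = floor((d-1)/2)
= floor((8 - 1)/2)
= floor(7/2)
= 3

3


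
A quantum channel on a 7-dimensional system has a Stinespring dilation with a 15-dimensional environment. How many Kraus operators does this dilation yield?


Tracing out the environment in an orthonormal basis {|i>_E} gives Kraus operators K_i = <i|_E U |0>_E.
Number of Kraus operators = dim(H_env) = d_env
= 15

15


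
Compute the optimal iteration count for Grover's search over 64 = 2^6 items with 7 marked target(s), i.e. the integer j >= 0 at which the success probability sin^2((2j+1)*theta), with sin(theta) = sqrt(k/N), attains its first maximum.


After j Grover iterations the success probability is P(j) = sin^2((2j+1)*theta), where sin(theta) = sqrt(k/N).
N = 2^6 = 64, k = 7
sin(theta) = sqrt(k/N) = 0.3307189139
theta = arcsin(sqrt(k/N)) = 0.3370652533 rad
P(j) reaches its first maximum when (2j+1)*theta is as close as possible to pi/2, i.e. j = round(pi/(4*theta) - 1/2).
pi/(4*theta) - 1/2 = 1.8301
(For comparison, the common estimate pi/4 * sqrt(N/k) = 2.3748; the exact maximiser is used here.)
Optimal iterations = 2

2


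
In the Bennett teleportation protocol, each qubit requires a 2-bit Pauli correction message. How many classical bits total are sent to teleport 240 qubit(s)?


Quantum teleportation requires 2 classical bits per qubit teleported.
240 qubit(s) -> 2 * 240 = 480 classical bits

480


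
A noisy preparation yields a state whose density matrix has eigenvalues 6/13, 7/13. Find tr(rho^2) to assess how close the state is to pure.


tr(rho^2) = sum of eigenvalues squared
= (6/13)^2 + (7/13)^2
= (36 + 49) / 169
= 85/169
= 0.5030

0.5030


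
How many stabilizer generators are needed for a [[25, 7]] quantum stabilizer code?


For an [[n,k]] stabilizer code:
Number of stabilizer generators = n - k
= 25 - 7
= 18

18


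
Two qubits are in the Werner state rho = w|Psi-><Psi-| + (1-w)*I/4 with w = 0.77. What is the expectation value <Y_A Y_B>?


|Psi-> = (|01> - |10>)/sqrt(2)
For the pure Bell state, <Y_A Y_B> = -1 (Bell-state Pauli correlator).
The maximally-mixed part I/4 has tr(I/4 * P tensor P) = 0 for any traceless Pauli P.
So <Y_A Y_B>_rho = w * (-1) + (1 - w) * 0
= 0.77 * (-1)
= -0.7700

-0.7700


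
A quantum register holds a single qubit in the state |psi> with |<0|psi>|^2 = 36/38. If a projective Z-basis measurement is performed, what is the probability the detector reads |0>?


|alpha|^2 = 36/38 = 0.9474
|beta|^2 = 1 - 36/38 = 2/38 = 0.0526
P(|0>) = |alpha|^2 = 0.9474

0.9474


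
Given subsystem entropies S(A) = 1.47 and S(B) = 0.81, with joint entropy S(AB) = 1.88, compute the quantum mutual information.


I(A:B) = S(A) + S(B) - S(AB)
= 1.47 + 0.81 - 1.88
= 0.4000

0.4000


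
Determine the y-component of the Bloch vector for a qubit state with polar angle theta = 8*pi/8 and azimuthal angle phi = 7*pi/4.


theta = 3.1416, phi = 5.4978
r_y = sin(theta)*sin(phi) = 0.0000 * -0.7071
r_y = 0.0000

0.0000


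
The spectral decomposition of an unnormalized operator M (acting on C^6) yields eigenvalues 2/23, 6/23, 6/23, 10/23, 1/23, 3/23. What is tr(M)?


tr(M) = sum of eigenvalues
= 2/23 + 6/23 + 6/23 + 10/23 + 1/23 + 3/23
= 28/23
= 1.2174

1.2174


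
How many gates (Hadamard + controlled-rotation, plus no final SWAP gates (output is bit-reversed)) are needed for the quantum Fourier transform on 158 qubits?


Hadamard gates: 158
Controlled rotations: n*(n-1)/2 = 158*157/2 = 12403
SWAP gates: 0 (omitted)
Total = 158 + 12403
= 12561

12561


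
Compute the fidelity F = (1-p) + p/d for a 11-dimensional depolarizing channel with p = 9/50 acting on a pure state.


F = (1-p) + p/d
= (1 - 0.1800) + 0.1800/11
= 0.8200 + 0.0164
= 0.8364

0.8364


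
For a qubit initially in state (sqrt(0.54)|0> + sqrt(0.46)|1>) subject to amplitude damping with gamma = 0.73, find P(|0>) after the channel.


For amplitude damping with parameter gamma on state sqrt(a)|0> + sqrt(b)|1>:
alpha^2 = 0.54, beta^2 = 0.46
P(|0>) = alpha^2 + gamma * beta^2
= 0.54 + 0.73 * 0.46
= 0.54 + 0.3358
= 0.8758

0.8758


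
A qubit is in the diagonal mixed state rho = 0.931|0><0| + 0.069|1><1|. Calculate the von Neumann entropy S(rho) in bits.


S = -p*log2(p) - (1-p)*log2(1-p)
p = 0.9310, 1-p = 0.0690
= -0.9310 * log2(0.9310) - 0.0690 * log2(0.0690)
= -(-0.0960) - (-0.2662)
= 0.3622

0.3622


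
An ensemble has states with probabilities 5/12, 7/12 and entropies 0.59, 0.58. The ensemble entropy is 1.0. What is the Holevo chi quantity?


chi = S(rho) - sum_i p_i * S(rho_i)
Weighted entropy = 5/12 * 0.59 + 7/12 * 0.58
= 0.5842
chi = 1.0 - 0.5842
= 0.4158

0.4158


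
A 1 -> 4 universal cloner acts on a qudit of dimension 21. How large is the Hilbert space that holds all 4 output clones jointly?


Output space = H^(tensor 4) where dim(H) = 21
dim = 21^4
= 441 (after 2 factors)
= 9261 (after 3 factors)
= 194481 (after 4 factors)
= 194481

194481


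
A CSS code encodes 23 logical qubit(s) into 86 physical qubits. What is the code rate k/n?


Code rate R = k/n
= 23/86
= 0.2674

0.2674


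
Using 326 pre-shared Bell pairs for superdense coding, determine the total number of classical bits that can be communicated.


Superdense coding allows 2 classical bits per shared entangled pair.
326 pair(s) -> 2 * 326 = 652 classical bits

652


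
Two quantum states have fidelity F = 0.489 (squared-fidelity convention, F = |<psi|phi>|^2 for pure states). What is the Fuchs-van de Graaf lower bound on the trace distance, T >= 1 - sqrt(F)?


Fuchs-van de Graaf (squared-fidelity convention): 1 - sqrt(F) <= T <= sqrt(1 - F).
Lower bound: T >= 1 - sqrt(F)
sqrt(F) = sqrt(0.489) = 0.6993
T >= 1 - 0.6993
T >= 0.3007

0.3007


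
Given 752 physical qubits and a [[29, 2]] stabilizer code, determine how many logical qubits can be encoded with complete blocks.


Each code block uses 29 physical qubits for 2 logical qubit(s).
Number of complete blocks = floor(752 / 29) = 25
Logical qubits = 25 * 2
= 50

50


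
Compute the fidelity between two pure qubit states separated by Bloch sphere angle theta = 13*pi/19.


For states separated by angle theta on Bloch sphere:
F = cos^2(theta/2)
theta = 13*pi/19 = 2.1495
theta/2 = 1.0748
cos(theta/2) = 0.4759
F = 0.2265

0.2265


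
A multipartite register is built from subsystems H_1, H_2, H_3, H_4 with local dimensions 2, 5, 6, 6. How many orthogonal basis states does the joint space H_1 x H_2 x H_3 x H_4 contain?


dim(H_1 x H_2 x H_3 x H_4) = 2 * 5 * 6 * 6
= 10 * 6 * 6
= 60 * 6
= 360

360


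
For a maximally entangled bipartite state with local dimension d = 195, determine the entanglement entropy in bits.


For a maximally entangled state in d x d:
S = log2(d) = log2(195)
= 7.6073

7.6073


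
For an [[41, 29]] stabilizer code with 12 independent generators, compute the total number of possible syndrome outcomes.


Each stabilizer generator gives a binary (+1 or -1) measurement outcome.
With 12 independent generators:
Total syndromes = 2^12
= 4096

4096


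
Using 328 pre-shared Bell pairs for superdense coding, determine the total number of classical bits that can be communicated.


Superdense coding allows 2 classical bits per shared entangled pair.
328 pair(s) -> 2 * 328 = 656 classical bits

656


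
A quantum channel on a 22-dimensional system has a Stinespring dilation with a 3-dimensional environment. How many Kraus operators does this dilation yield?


Tracing out the environment in an orthonormal basis {|i>_E} gives Kraus operators K_i = <i|_E U |0>_E.
Number of Kraus operators = dim(H_env) = d_env
= 3

3


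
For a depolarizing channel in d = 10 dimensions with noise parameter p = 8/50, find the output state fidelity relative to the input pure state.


F = (1-p) + p/d
= (1 - 0.1600) + 0.1600/10
= 0.8400 + 0.0160
= 0.8560

0.8560


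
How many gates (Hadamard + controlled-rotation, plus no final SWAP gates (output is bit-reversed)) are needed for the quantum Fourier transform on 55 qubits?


Hadamard gates: 55
Controlled rotations: n*(n-1)/2 = 55*54/2 = 1485
SWAP gates: 0 (omitted)
Total = 55 + 1485
= 1540

1540


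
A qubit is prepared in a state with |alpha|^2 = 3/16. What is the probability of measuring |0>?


|alpha|^2 = 3/16 = 0.1875
|beta|^2 = 1 - 3/16 = 13/16 = 0.8125
P(|0>) = |alpha|^2 = 0.1875

0.1875


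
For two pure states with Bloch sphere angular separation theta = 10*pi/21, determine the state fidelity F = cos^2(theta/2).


For states separated by angle theta on Bloch sphere:
F = cos^2(theta/2)
theta = 10*pi/21 = 1.4960
theta/2 = 0.7480
cos(theta/2) = 0.7331
F = 0.5374

0.5374


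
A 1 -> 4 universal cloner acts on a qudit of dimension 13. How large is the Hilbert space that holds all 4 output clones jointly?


Output space = H^(tensor 4) where dim(H) = 13
dim = 13^4
= 169 (after 2 factors)
= 2197 (after 3 factors)
= 28561 (after 4 factors)
= 28561

28561


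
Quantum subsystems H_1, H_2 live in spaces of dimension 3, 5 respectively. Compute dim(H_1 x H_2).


dim(H_1 x H_2) = 3 * 5
= 15

15


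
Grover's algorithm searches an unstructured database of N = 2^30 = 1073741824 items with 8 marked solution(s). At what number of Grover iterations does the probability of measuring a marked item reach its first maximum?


After j Grover iterations the success probability is P(j) = sin^2((2j+1)*theta), where sin(theta) = sqrt(k/N).
N = 2^30 = 1073741824, k = 8
sin(theta) = sqrt(k/N) = 8.631674575e-05
theta = arcsin(sqrt(k/N)) = 8.631674586e-05 rad
P(j) reaches its first maximum when (2j+1)*theta is as close as possible to pi/2, i.e. j = round(pi/(4*theta) - 1/2).
pi/(4*theta) - 1/2 = 9098.5242
(For comparison, the common estimate pi/4 * sqrt(N/k) = 9099.0243; the exact maximiser is used here.)
Optimal iterations = 9099

9099


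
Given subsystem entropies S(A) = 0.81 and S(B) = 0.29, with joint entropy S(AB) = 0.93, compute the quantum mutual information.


I(A:B) = S(A) + S(B) - S(AB)
= 0.81 + 0.29 - 0.93
= 0.1700

0.1700


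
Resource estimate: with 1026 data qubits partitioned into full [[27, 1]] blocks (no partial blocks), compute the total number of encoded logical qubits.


Each code block uses 27 physical qubits for 1 logical qubit(s).
Number of complete blocks = floor(1026 / 27) = 38
Logical qubits = 38 * 1
= 38

38


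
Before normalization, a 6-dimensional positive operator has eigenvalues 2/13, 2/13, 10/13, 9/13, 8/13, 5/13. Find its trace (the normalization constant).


tr(M) = sum of eigenvalues
= 2/13 + 2/13 + 10/13 + 9/13 + 8/13 + 5/13
= 36/13
= 2.7692

2.7692


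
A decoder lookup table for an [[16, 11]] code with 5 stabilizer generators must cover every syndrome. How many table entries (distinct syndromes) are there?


Each stabilizer generator gives a binary (+1 or -1) measurement outcome.
With 5 independent generators:
Total syndromes = 2^5
= 32

32


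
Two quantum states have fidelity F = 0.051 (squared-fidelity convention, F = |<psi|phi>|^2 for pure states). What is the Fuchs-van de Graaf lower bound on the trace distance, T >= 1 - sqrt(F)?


Fuchs-van de Graaf (squared-fidelity convention): 1 - sqrt(F) <= T <= sqrt(1 - F).
Lower bound: T >= 1 - sqrt(F)
sqrt(F) = sqrt(0.051) = 0.2258
T >= 1 - 0.2258
T >= 0.7742

0.7742


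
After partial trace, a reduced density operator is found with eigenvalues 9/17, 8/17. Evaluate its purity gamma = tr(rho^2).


tr(rho^2) = sum of eigenvalues squared
= (9/17)^2 + (8/17)^2
= (81 + 64) / 289
= 145/289
= 0.5017

0.5017


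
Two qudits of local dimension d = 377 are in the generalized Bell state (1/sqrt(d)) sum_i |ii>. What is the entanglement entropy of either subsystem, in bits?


For a maximally entangled state in d x d:
S = log2(d) = log2(377)
= 8.5584

8.5584


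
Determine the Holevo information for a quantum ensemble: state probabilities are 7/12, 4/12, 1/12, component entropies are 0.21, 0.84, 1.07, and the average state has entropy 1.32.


chi = S(rho) - sum_i p_i * S(rho_i)
Weighted entropy = 7/12 * 0.21 + 4/12 * 0.84 + 1/12 * 1.07
= 0.4917
chi = 1.32 - 0.4917
= 0.8283

0.8283


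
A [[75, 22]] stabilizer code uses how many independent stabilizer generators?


For an [[n,k]] stabilizer code:
Number of stabilizer generators = n - k
= 75 - 22
= 53

53


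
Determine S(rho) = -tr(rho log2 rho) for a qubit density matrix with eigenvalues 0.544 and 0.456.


S = -p*log2(p) - (1-p)*log2(1-p)
p = 0.5440, 1-p = 0.4560
= -0.5440 * log2(0.5440) - 0.4560 * log2(0.4560)
= -(-0.4778) - (-0.5166)
= 0.9944

0.9944


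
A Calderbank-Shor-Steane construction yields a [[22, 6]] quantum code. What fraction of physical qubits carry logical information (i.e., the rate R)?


Code rate R = k/n
= 6/22
= 0.2727

0.2727


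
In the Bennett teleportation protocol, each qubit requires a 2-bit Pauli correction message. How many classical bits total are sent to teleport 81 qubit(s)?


Quantum teleportation requires 2 classical bits per qubit teleported.
81 qubit(s) -> 2 * 81 = 162 classical bits

162


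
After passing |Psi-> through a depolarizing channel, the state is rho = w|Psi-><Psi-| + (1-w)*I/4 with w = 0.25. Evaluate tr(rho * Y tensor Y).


|Psi-> = (|01> - |10>)/sqrt(2)
For the pure Bell state, <Y_A Y_B> = -1 (Bell-state Pauli correlator).
The maximally-mixed part I/4 has tr(I/4 * P tensor P) = 0 for any traceless Pauli P.
So <Y_A Y_B>_rho = w * (-1) + (1 - w) * 0
= 0.25 * (-1)
= -0.2500

-0.2500


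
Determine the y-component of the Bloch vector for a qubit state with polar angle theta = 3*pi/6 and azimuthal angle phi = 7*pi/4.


theta = 1.5708, phi = 5.4978
r_y = sin(theta)*sin(phi) = 1.0000 * -0.7071
r_y = -0.7071

-0.7071


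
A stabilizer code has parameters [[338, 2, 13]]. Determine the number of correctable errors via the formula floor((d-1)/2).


Code parameters: [[338, 2, 13]], distance d = 13.
Number of correctable errors = floor((d-1)/2)
= floor((13 - 1)/2)
= floor(12/2)
= 6

6


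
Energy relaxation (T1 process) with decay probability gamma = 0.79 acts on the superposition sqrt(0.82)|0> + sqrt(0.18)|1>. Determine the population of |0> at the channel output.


For amplitude damping with parameter gamma on state sqrt(a)|0> + sqrt(b)|1>:
alpha^2 = 0.82, beta^2 = 0.18
P(|0>) = alpha^2 + gamma * beta^2
= 0.82 + 0.79 * 0.18
= 0.82 + 0.1422
= 0.9622

0.9622


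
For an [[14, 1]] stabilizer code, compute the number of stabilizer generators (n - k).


For an [[n,k]] stabilizer code:
Number of stabilizer generators = n - k
= 14 - 1
= 13

13


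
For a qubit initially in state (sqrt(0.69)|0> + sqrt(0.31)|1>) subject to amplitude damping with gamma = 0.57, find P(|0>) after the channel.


For amplitude damping with parameter gamma on state sqrt(a)|0> + sqrt(b)|1>:
alpha^2 = 0.69, beta^2 = 0.31
P(|0>) = alpha^2 + gamma * beta^2
= 0.69 + 0.57 * 0.31
= 0.69 + 0.1767
= 0.8667

0.8667


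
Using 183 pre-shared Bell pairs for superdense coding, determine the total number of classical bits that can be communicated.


Superdense coding allows 2 classical bits per shared entangled pair.
183 pair(s) -> 2 * 183 = 366 classical bits

366


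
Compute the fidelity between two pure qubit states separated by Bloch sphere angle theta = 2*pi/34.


For states separated by angle theta on Bloch sphere:
F = cos^2(theta/2)
theta = 2*pi/34 = 0.1848
theta/2 = 0.0924
cos(theta/2) = 0.9957
F = 0.9915

0.9915


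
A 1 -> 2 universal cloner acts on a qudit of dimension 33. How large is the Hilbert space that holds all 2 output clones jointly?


Output space = H^(tensor 2) where dim(H) = 33
dim = 33^2
= 1089

1089


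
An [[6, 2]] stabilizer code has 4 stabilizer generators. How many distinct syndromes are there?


Each stabilizer generator gives a binary (+1 or -1) measurement outcome.
With 4 independent generators:
Total syndromes = 2^4
= 16

16


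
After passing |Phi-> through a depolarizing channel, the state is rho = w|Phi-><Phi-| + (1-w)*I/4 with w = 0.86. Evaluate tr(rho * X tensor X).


|Phi-> = (|00> - |11>)/sqrt(2)
For the pure Bell state, <X_A X_B> = -1 (Bell-state Pauli correlator).
The maximally-mixed part I/4 has tr(I/4 * P tensor P) = 0 for any traceless Pauli P.
So <X_A X_B>_rho = w * (-1) + (1 - w) * 0
= 0.86 * (-1)
= -0.8600

-0.8600


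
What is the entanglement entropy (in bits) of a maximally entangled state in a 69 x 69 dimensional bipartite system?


For a maximally entangled state in d x d:
S = log2(d) = log2(69)
= 6.1085

6.1085


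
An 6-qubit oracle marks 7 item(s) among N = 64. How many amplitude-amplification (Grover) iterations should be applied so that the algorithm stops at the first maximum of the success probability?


After j Grover iterations the success probability is P(j) = sin^2((2j+1)*theta), where sin(theta) = sqrt(k/N).
N = 2^6 = 64, k = 7
sin(theta) = sqrt(k/N) = 0.3307189139
theta = arcsin(sqrt(k/N)) = 0.3370652533 rad
P(j) reaches its first maximum when (2j+1)*theta is as close as possible to pi/2, i.e. j = round(pi/(4*theta) - 1/2).
pi/(4*theta) - 1/2 = 1.8301
(For comparison, the common estimate pi/4 * sqrt(N/k) = 2.3748; the exact maximiser is used here.)
Optimal iterations = 2

2


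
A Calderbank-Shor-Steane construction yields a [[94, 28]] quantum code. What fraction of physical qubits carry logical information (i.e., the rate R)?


Code rate R = k/n
= 28/94
= 0.2979

0.2979


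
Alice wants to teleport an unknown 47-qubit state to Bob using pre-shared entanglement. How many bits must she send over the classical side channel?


Quantum teleportation requires 2 classical bits per qubit teleported.
47 qubit(s) -> 2 * 47 = 94 classical bits

94


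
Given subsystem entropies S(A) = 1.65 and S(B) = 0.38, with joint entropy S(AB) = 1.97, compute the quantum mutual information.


I(A:B) = S(A) + S(B) - S(AB)
= 1.65 + 0.38 - 1.97
= 0.0600

0.0600


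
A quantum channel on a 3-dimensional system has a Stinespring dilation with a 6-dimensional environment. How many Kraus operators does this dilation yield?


Tracing out the environment in an orthonormal basis {|i>_E} gives Kraus operators K_i = <i|_E U |0>_E.
Number of Kraus operators = dim(H_env) = d_env
= 6

6


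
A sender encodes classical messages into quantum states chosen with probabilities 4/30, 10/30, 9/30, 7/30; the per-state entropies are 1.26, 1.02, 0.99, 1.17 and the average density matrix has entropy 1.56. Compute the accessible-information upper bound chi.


chi = S(rho) - sum_i p_i * S(rho_i)
Weighted entropy = 4/30 * 1.26 + 10/30 * 1.02 + 9/30 * 0.99 + 7/30 * 1.17
= 1.0780
chi = 1.56 - 1.0780
= 0.4820

0.4820


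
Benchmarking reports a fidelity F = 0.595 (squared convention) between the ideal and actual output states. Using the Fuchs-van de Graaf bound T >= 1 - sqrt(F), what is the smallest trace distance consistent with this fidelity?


Fuchs-van de Graaf (squared-fidelity convention): 1 - sqrt(F) <= T <= sqrt(1 - F).
Lower bound: T >= 1 - sqrt(F)
sqrt(F) = sqrt(0.595) = 0.7714
T >= 1 - 0.7714
T >= 0.2286

0.2286


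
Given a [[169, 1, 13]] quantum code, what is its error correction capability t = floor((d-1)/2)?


Code parameters: [[169, 1, 13]], distance d = 13.
Number of correctable errors = floor((d-1)/2)
= floor((13 - 1)/2)
= floor(12/2)
= 6

6


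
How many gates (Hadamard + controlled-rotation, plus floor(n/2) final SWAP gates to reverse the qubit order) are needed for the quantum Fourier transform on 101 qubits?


Hadamard gates: 101
Controlled rotations: n*(n-1)/2 = 101*100/2 = 5050
SWAP gates: floor(n/2) = floor(101/2) = 50
Total = 101 + 5050 + 50
= 5201

5201


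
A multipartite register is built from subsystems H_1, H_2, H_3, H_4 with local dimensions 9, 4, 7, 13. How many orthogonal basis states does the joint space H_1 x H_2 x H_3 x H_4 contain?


dim(H_1 x H_2 x H_3 x H_4) = 9 * 4 * 7 * 13
= 36 * 7 * 13
= 252 * 13
= 3276

3276


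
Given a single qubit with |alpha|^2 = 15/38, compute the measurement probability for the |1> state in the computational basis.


|alpha|^2 = 15/38 = 0.3947
|beta|^2 = 1 - 15/38 = 23/38 = 0.6053
P(|1>) = |beta|^2 = 0.6053

0.6053


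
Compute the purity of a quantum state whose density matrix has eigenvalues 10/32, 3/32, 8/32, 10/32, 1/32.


tr(rho^2) = sum of eigenvalues squared
= (10/32)^2 + (3/32)^2 + (8/32)^2 + (10/32)^2 + (1/32)^2
= (100 + 9 + 64 + 100 + 1) / 1024
= 274/1024
= 0.2676

0.2676


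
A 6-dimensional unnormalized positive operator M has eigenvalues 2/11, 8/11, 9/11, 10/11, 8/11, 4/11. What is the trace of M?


tr(M) = sum of eigenvalues
= 2/11 + 8/11 + 9/11 + 10/11 + 8/11 + 4/11
= 41/11
= 3.7273

3.7273


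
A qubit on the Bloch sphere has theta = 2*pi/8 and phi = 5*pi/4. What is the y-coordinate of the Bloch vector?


theta = 0.7854, phi = 3.9270
r_y = sin(theta)*sin(phi) = 0.7071 * -0.7071
r_y = -0.5000

-0.5000


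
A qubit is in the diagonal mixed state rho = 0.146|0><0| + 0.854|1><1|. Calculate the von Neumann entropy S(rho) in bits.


S = -p*log2(p) - (1-p)*log2(1-p)
p = 0.1460, 1-p = 0.8540
= -0.1460 * log2(0.1460) - 0.8540 * log2(0.8540)
= -(-0.4053) - (-0.1944)
= 0.5997

0.5997


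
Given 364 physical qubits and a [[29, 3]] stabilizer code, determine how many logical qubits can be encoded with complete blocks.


Each code block uses 29 physical qubits for 3 logical qubit(s).
Number of complete blocks = floor(364 / 29) = 12
Logical qubits = 12 * 3
= 36

36


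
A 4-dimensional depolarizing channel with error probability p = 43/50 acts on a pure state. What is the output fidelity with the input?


F = (1-p) + p/d
= (1 - 0.8600) + 0.8600/4
= 0.1400 + 0.2150
= 0.3550

0.3550


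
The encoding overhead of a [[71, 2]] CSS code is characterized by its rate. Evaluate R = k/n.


Code rate R = k/n
= 2/71
= 0.0282

0.0282


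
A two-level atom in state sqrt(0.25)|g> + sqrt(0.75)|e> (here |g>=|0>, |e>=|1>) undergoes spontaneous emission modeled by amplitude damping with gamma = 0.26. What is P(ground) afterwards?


For amplitude damping with parameter gamma on state sqrt(a)|0> + sqrt(b)|1>:
alpha^2 = 0.25, beta^2 = 0.75
P(|0>) = alpha^2 + gamma * beta^2
= 0.25 + 0.26 * 0.75
= 0.25 + 0.1950
= 0.4450

0.4450


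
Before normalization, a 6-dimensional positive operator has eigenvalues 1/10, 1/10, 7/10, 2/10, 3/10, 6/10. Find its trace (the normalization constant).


tr(M) = sum of eigenvalues
= 1/10 + 1/10 + 7/10 + 2/10 + 3/10 + 6/10
= 20/10
= 2.0000

2.0000


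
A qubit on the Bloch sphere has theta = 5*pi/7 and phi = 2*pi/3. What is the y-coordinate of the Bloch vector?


theta = 2.2440, phi = 2.0944
r_y = sin(theta)*sin(phi) = 0.7818 * 0.8660
r_y = 0.6771

0.6771


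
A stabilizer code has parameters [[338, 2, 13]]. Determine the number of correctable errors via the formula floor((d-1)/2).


Code parameters: [[338, 2, 13]], distance d = 13.
Number of correctable errors = floor((d-1)/2)
= floor((13 - 1)/2)
= floor(12/2)
= 6

6


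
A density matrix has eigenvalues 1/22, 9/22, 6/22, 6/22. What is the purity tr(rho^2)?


tr(rho^2) = sum of eigenvalues squared
= (1/22)^2 + (9/22)^2 + (6/22)^2 + (6/22)^2
= (1 + 81 + 36 + 36) / 484
= 154/484
= 0.3182

0.3182


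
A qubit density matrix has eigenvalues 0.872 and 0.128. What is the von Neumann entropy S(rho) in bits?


S = -p*log2(p) - (1-p)*log2(1-p)
p = 0.8720, 1-p = 0.1280
= -0.8720 * log2(0.8720) - 0.1280 * log2(0.1280)
= -(-0.1723) - (-0.3796)
= 0.5519

0.5519


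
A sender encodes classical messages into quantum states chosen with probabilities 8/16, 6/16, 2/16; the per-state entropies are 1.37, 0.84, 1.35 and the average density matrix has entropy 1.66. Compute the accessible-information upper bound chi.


chi = S(rho) - sum_i p_i * S(rho_i)
Weighted entropy = 8/16 * 1.37 + 6/16 * 0.84 + 2/16 * 1.35
= 1.1688
chi = 1.66 - 1.1688
= 0.4912

0.4912


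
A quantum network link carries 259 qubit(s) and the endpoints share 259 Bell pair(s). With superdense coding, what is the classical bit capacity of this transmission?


Superdense coding allows 2 classical bits per shared entangled pair.
259 pair(s) -> 2 * 259 = 518 classical bits

518


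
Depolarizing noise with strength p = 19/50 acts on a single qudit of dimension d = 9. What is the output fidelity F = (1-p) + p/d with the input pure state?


F = (1-p) + p/d
= (1 - 0.3800) + 0.3800/9
= 0.6200 + 0.0422
= 0.6622

0.6622


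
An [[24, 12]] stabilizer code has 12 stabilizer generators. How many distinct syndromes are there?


Each stabilizer generator gives a binary (+1 or -1) measurement outcome.
With 12 independent generators:
Total syndromes = 2^12
= 4096

4096


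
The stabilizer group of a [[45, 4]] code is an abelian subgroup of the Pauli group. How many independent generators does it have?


For an [[n,k]] stabilizer code:
Number of stabilizer generators = n - k
= 45 - 4
= 41

41


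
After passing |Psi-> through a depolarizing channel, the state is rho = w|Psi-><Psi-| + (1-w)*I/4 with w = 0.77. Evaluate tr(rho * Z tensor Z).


|Psi-> = (|01> - |10>)/sqrt(2)
For the pure Bell state, <Z_A Z_B> = -1 (Bell-state Pauli correlator).
The maximally-mixed part I/4 has tr(I/4 * P tensor P) = 0 for any traceless Pauli P.
So <Z_A Z_B>_rho = w * (-1) + (1 - w) * 0
= 0.77 * (-1)
= -0.7700

-0.7700


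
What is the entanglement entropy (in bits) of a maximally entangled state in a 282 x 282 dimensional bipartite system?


For a maximally entangled state in d x d:
S = log2(d) = log2(282)
= 8.1396

8.1396


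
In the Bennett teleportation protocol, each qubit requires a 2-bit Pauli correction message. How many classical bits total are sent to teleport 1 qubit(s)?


Quantum teleportation requires 2 classical bits per qubit teleported.
1 qubit(s) -> 2 * 1 = 2 classical bits

2


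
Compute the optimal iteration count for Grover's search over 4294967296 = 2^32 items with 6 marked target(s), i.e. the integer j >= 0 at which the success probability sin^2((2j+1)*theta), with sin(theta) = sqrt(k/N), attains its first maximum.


After j Grover iterations the success probability is P(j) = sin^2((2j+1)*theta), where sin(theta) = sqrt(k/N).
N = 2^32 = 4294967296, k = 6
sin(theta) = sqrt(k/N) = 3.73762473e-05
theta = arcsin(sqrt(k/N)) = 3.73762473e-05 rad
P(j) reaches its first maximum when (2j+1)*theta is as close as possible to pi/2, i.e. j = round(pi/(4*theta) - 1/2).
pi/(4*theta) - 1/2 = 21012.7964
(For comparison, the common estimate pi/4 * sqrt(N/k) = 21013.2964; the exact maximiser is used here.)
Optimal iterations = 21013

21013


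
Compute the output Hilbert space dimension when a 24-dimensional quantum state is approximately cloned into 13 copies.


Output space = H^(tensor 13) where dim(H) = 24
dim = 24^13
= 576 (after 2 factors)
= 13824 (after 3 factors)
= 331776 (after 4 factors)
= 7962624 (after 5 factors)
= 191102976 (after 6 factors)
= 4586471424 (after 7 factors)
= 110075314176 (after 8 factors)
= 2641807540224 (after 9 factors)
= 63403380965376 (after 10 factors)
= 1521681143169024 (after 11 factors)
= 36520347436056576 (after 12 factors)
= 876488338465357824 (after 13 factors)
= 876488338465357824

876488338465357824


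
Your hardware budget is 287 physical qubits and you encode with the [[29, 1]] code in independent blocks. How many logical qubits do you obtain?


Each code block uses 29 physical qubits for 1 logical qubit(s).
Number of complete blocks = floor(287 / 29) = 9
Logical qubits = 9 * 1
= 9

9


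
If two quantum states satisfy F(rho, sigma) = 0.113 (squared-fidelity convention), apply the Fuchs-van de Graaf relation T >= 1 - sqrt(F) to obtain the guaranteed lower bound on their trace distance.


Fuchs-van de Graaf (squared-fidelity convention): 1 - sqrt(F) <= T <= sqrt(1 - F).
Lower bound: T >= 1 - sqrt(F)
sqrt(F) = sqrt(0.113) = 0.3362
T >= 1 - 0.3362
T >= 0.6638

0.6638


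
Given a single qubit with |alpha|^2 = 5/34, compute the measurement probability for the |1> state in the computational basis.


|alpha|^2 = 5/34 = 0.1471
|beta|^2 = 1 - 5/34 = 29/34 = 0.8529
P(|1>) = |beta|^2 = 0.8529

0.8529


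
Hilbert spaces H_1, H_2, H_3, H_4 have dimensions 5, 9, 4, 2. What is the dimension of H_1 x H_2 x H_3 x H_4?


dim(H_1 x H_2 x H_3 x H_4) = 5 * 9 * 4 * 2
= 45 * 4 * 2
= 180 * 2
= 360

360


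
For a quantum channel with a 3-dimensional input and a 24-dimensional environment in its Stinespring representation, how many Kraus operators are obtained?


Tracing out the environment in an orthonormal basis {|i>_E} gives Kraus operators K_i = <i|_E U |0>_E.
Number of Kraus operators = dim(H_env) = d_env
= 24

24


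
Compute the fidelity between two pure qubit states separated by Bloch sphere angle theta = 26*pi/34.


For states separated by angle theta on Bloch sphere:
F = cos^2(theta/2)
theta = 26*pi/34 = 2.4024
theta/2 = 1.2012
cos(theta/2) = 0.3612
F = 0.1305

0.1305


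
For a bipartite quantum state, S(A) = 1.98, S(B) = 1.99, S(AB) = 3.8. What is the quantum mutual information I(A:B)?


I(A:B) = S(A) + S(B) - S(AB)
= 1.98 + 1.99 - 3.8
= 0.1700

0.1700


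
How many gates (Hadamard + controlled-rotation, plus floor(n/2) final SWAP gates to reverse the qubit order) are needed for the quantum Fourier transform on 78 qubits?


Hadamard gates: 78
Controlled rotations: n*(n-1)/2 = 78*77/2 = 3003
SWAP gates: floor(n/2) = floor(78/2) = 39
Total = 78 + 3003 + 39
= 3120

3120


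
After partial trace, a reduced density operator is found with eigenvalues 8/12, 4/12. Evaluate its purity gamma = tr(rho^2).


tr(rho^2) = sum of eigenvalues squared
= (8/12)^2 + (4/12)^2
= (64 + 16) / 144
= 80/144
= 0.5556

0.5556


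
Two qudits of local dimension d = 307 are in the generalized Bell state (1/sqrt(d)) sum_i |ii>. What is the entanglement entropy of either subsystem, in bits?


For a maximally entangled state in d x d:
S = log2(d) = log2(307)
= 8.2621

8.2621


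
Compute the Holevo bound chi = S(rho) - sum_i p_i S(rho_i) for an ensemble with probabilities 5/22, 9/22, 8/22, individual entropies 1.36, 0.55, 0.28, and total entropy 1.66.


chi = S(rho) - sum_i p_i * S(rho_i)
Weighted entropy = 5/22 * 1.36 + 9/22 * 0.55 + 8/22 * 0.28
= 0.6359
chi = 1.66 - 0.6359
= 1.0241

1.0241


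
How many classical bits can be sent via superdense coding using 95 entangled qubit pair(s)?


Superdense coding allows 2 classical bits per shared entangled pair.
95 pair(s) -> 2 * 95 = 190 classical bits

190


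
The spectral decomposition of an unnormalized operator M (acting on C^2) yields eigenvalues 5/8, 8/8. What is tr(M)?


tr(M) = sum of eigenvalues
= 5/8 + 8/8
= 13/8
= 1.6250

1.6250


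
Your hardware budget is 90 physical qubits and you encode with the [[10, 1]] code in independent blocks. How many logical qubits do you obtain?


Each code block uses 10 physical qubits for 1 logical qubit(s).
Number of complete blocks = floor(90 / 10) = 9
Logical qubits = 9 * 1
= 9

9
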